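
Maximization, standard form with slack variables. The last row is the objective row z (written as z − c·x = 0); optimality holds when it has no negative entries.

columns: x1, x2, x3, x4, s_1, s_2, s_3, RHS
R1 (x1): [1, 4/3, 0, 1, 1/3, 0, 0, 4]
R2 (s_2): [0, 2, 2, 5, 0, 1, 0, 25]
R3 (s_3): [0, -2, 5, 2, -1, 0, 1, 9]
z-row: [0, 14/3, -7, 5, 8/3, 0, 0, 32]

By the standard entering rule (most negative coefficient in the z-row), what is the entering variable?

x3

Negative z-row entries: x3: -7.
The most negative is -7 in column x3, so x3 enters.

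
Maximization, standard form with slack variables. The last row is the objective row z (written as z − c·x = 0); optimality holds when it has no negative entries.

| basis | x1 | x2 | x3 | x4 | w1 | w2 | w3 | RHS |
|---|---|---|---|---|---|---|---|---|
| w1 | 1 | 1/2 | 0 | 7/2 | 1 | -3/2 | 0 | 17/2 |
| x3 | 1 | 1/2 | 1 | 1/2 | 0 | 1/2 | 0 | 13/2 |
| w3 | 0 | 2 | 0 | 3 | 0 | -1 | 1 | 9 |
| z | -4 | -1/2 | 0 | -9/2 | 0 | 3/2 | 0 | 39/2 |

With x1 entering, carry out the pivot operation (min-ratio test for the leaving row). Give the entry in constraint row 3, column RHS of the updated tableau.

9

Ratio test on column x1 — row 1: (17/2)/1 = 17/2; row 2: (13/2)/1 = 13/2; row 3: entry 0 ≤ 0. Minimum is 13/2 at row 2 (x3 leaves); pivot element 1.
Divide row 2 by 1; eliminate column x1 from the other rows.
Row 3 update in column RHS: 9 − 0·(13/2) = 9.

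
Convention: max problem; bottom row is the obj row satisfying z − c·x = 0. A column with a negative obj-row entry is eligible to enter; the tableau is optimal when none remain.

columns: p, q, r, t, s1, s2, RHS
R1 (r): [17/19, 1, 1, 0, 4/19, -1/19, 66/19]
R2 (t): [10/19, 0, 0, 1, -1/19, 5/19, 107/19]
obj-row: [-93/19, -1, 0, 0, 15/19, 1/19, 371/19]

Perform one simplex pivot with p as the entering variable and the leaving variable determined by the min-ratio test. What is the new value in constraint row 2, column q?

-10/17

Ratio test on column p — row 1: (66/19)/(17/19) = 66/17; row 2: (107/19)/(10/19) = 107/10. Minimum is 66/17 at row 1 (r leaves); pivot element 17/19.
Divide row 1 by 17/19; eliminate column p from the other rows.
Row 2 update in column q: 0 − (10/19)·(19/17) = -10/17.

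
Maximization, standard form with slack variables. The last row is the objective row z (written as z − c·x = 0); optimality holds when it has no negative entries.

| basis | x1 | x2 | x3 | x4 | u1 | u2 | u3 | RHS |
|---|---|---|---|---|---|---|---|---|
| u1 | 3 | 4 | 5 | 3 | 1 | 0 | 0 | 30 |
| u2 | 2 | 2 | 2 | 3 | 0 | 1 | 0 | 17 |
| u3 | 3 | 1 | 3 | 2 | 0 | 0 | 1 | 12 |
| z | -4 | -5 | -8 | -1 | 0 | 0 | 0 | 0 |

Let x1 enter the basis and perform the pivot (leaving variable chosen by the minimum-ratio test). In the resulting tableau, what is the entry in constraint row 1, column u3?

-1

Ratio test on column x1 — row 1: 30/3 = 10; row 2: 17/2 = 17/2; row 3: 12/3 = 4. Minimum is 4 at row 3 (u3 leaves); pivot element 3.
Divide row 3 by 3; eliminate column x1 from the other rows.
Row 1 update in column u3: 0 − 3·(1/3) = -1.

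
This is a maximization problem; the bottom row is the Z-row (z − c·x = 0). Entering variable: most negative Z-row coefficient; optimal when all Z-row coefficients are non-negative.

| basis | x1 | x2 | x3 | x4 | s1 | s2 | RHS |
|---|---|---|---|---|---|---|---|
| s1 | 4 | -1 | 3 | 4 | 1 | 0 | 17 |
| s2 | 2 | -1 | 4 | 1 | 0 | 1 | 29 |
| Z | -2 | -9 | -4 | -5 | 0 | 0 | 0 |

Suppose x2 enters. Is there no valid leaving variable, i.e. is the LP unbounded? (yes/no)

Every constraint-row entry in column x2 is ≤ 0, so increasing x2 is unbounded.

yes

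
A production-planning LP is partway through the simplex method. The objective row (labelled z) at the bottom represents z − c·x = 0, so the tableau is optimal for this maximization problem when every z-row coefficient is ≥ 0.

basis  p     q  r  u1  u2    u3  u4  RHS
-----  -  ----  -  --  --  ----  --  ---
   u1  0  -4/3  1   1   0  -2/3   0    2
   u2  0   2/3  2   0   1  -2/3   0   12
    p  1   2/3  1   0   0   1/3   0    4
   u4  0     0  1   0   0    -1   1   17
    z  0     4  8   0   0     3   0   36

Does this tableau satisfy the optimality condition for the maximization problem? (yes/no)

yes

Every z-row coefficient is ≥ 0, so the tableau is optimal.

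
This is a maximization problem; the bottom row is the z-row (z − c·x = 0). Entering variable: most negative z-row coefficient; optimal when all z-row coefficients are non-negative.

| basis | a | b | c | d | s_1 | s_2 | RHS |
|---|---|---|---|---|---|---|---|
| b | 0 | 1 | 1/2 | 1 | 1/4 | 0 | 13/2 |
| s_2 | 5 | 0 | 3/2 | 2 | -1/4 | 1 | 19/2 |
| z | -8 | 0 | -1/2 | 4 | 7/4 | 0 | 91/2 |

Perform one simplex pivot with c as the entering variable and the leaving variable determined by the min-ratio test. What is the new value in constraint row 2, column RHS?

Ratio test on column c — row 1: (13/2)/(1/2) = 13; row 2: (19/2)/(3/2) = 19/3. Minimum is 19/3 at row 2 (s_2 leaves); pivot element 3/2.
Divide row 2 by 3/2; eliminate column c from the other rows.
In the new row 2, the RHS entry is the old entry divided by the pivot: (19/2)/(3/2) = 19/3.

19/3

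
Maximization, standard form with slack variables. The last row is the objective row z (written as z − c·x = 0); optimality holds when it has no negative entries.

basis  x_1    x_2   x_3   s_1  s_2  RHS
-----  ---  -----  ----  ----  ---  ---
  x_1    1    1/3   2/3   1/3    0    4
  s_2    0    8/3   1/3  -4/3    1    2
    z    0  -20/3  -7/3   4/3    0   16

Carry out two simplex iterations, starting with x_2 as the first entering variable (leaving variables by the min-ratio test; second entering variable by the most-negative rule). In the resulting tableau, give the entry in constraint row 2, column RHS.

9/2

Ratio test on column x_2 — row 1: 4/(1/3) = 12; row 2: 2/(8/3) = 3/4. Minimum is 3/4 at row 2 (s_2 leaves); pivot element 8/3.
Divide row 2 by 8/3; eliminate column x_2 from the other rows.
Second iteration: most negative z-row entry is -2 in column s_1, so s_1 enters.
Ratio test on column s_1 — row 1: (15/4)/(1/2) = 15/2; row 2: entry -1/2 ≤ 0. Minimum is 15/2 at row 1 (x_1 leaves); pivot element 1/2.
Divide row 1 by 1/2; eliminate column s_1 from the other rows.
After both pivots, the entry at constraint row 2, column RHS is 9/2.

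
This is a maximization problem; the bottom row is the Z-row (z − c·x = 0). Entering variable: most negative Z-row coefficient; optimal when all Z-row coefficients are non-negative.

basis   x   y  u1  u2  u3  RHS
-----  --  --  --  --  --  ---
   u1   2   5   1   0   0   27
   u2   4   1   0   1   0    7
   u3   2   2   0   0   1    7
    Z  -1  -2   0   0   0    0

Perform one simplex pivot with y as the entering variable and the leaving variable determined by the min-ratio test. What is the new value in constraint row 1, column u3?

-5/2

Ratio test on column y — row 1: 27/5 = 27/5; row 2: 7/1 = 7; row 3: 7/2 = 7/2. Minimum is 7/2 at row 3 (u3 leaves); pivot element 2.
Divide row 3 by 2; eliminate column y from the other rows.
Row 1 update in column u3: 0 − 5·(1/2) = -5/2.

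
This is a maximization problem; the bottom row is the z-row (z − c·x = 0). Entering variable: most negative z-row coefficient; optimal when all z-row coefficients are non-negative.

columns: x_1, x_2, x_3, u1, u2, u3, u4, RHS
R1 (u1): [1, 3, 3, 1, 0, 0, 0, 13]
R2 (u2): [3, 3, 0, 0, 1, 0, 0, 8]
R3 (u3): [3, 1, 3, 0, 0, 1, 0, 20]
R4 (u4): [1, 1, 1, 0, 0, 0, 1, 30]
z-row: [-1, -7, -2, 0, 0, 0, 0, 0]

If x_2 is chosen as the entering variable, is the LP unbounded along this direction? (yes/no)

Column x_2 has positive entries in row(s) 1, 2, 3, 4, so the ratio test bounds it — not unbounded.

no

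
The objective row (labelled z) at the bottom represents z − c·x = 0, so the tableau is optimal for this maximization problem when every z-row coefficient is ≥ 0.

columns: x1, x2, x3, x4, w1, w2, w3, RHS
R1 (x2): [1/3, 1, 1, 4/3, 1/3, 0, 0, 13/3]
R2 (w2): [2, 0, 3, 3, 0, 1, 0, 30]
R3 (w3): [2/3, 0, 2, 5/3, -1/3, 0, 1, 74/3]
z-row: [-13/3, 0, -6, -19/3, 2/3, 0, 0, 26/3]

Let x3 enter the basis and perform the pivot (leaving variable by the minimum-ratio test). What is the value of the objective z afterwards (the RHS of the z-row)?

104/3

Ratio test on column x3 — row 1: (13/3)/1 = 13/3; row 2: 30/3 = 10; row 3: (74/3)/2 = 37/3. Minimum is 13/3 at row 1 (x2 leaves); pivot element 1.
Pivot on row 1; the z-row RHS becomes 26/3 − (-6)·(13/3) = 104/3.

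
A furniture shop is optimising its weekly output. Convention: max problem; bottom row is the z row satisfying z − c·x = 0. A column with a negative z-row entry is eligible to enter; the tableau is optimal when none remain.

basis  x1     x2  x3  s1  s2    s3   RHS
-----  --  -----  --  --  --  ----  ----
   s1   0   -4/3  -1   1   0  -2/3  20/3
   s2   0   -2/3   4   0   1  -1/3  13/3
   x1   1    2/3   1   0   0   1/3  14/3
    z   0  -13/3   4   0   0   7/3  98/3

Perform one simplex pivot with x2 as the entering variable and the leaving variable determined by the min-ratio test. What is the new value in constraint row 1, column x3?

Ratio test on column x2 — row 1: entry -4/3 ≤ 0; row 2: entry -2/3 ≤ 0; row 3: (14/3)/(2/3) = 7. Minimum is 7 at row 3 (x1 leaves); pivot element 2/3.
Divide row 3 by 2/3; eliminate column x2 from the other rows.
Row 1 update in column x3: -1 − (-4/3)·(3/2) = 1.

1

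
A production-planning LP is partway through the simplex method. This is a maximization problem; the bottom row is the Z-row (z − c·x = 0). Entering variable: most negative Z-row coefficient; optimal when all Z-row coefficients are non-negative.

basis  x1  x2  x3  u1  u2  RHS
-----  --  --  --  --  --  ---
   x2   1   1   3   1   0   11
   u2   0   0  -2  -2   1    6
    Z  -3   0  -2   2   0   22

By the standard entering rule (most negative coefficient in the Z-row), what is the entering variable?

Negative Z-row entries: x1: -3, x3: -2.
The most negative is -3 in column x1, so x1 enters.

x1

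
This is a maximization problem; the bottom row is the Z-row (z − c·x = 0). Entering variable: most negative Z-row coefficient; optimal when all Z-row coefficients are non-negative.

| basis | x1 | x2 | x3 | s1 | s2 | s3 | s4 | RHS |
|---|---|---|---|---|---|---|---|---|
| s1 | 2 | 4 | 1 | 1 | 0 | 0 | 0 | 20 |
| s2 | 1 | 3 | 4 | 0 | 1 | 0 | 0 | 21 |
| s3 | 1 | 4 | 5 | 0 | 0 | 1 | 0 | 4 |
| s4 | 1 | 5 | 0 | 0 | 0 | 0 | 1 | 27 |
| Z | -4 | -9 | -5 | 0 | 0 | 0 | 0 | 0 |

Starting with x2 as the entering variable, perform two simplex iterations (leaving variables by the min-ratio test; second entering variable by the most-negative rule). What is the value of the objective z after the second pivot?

16

Ratio test on column x2 — row 1: 20/4 = 5; row 2: 21/3 = 7; row 3: 4/4 = 1; row 4: 27/5 = 27/5. Minimum is 1 at row 3 (s3 leaves); pivot element 4.
Pivot on row 3; the Z-row RHS becomes 0 − (-9)·1 = 9.
Next entering variable (most negative Z-row entry -7/4): x1.
Ratio test on column x1 — row 1: 16/1 = 16; row 2: 18/(1/4) = 72; row 3: 1/(1/4) = 4; row 4: entry -1/4 ≤ 0. Minimum is 4 at row 3 (x2 leaves); pivot element 1/4.
After the second pivot the Z-row RHS is 9 − (-7/4)·4 = 16.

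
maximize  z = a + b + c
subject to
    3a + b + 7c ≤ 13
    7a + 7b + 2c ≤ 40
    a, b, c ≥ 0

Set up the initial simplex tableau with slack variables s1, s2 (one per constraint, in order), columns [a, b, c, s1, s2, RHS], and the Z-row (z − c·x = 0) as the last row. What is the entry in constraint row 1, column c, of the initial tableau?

Constraint 1 has coefficient 7 on c.

7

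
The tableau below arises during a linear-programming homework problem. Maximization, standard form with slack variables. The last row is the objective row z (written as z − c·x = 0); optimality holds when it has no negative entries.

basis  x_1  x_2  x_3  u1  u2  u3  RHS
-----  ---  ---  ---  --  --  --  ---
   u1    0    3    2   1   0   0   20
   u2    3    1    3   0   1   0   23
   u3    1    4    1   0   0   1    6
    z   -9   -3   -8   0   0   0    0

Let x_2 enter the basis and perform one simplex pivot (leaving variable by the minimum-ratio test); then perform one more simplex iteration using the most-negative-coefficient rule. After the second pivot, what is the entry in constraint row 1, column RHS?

20

Ratio test on column x_2 — row 1: 20/3 = 20/3; row 2: 23/1 = 23; row 3: 6/4 = 3/2. Minimum is 3/2 at row 3 (u3 leaves); pivot element 4.
Divide row 3 by 4; eliminate column x_2 from the other rows.
Second iteration: most negative z-row entry is -33/4 in column x_1, so x_1 enters.
Ratio test on column x_1 — row 1: entry -3/4 ≤ 0; row 2: (43/2)/(11/4) = 86/11; row 3: (3/2)/(1/4) = 6. Minimum is 6 at row 3 (x_2 leaves); pivot element 1/4.
Divide row 3 by 1/4; eliminate column x_1 from the other rows.
After both pivots, the entry at constraint row 1, column RHS is 20.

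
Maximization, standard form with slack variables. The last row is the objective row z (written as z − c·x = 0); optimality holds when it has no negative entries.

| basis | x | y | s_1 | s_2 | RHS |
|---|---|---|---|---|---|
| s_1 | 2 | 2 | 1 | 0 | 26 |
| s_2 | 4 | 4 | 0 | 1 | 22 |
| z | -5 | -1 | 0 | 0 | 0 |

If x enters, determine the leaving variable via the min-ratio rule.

s_2

Column x entries and ratios — s_1: 26/2 = 13; s_2: 22/4 = 11/2.
Smallest ratio is 11/2 in the row of s_2, so s_2 leaves.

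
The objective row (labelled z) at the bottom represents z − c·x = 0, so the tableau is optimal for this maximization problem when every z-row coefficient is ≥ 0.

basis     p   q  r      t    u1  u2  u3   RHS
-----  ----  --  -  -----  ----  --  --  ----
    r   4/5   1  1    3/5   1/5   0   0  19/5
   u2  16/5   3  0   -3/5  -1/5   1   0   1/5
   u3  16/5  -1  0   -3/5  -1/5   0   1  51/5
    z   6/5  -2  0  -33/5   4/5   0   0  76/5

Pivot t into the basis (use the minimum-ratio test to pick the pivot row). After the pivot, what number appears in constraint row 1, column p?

Ratio test on column t — row 1: (19/5)/(3/5) = 19/3; row 2: entry -3/5 ≤ 0; row 3: entry -3/5 ≤ 0. Minimum is 19/3 at row 1 (r leaves); pivot element 3/5.
Divide row 1 by 3/5; eliminate column t from the other rows.
In the new row 1, the p entry is the old entry divided by the pivot: (4/5)/(3/5) = 4/3.

4/3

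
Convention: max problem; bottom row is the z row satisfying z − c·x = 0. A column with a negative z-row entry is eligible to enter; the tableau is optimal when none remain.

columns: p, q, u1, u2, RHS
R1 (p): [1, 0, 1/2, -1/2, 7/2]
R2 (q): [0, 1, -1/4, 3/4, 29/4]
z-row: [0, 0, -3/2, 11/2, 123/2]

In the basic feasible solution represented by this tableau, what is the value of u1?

u1 is not in the basis, so in the current basic feasible solution u1 = 0.

0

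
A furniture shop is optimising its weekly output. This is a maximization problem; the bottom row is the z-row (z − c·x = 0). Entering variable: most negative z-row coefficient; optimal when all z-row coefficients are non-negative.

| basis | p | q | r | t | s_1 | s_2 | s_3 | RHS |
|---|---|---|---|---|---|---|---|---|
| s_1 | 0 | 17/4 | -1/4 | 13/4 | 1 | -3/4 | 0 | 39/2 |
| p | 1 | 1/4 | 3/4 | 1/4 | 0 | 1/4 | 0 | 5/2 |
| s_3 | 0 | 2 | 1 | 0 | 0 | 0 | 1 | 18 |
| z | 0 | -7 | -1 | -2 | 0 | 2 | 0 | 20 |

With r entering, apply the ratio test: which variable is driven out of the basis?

Column r entries and ratios — s_1: -1/4 ≤ 0, skip; p: (5/2)/(3/4) = 10/3; s_3: 18/1 = 18.
Smallest ratio is 10/3 in the row of p, so p leaves.

p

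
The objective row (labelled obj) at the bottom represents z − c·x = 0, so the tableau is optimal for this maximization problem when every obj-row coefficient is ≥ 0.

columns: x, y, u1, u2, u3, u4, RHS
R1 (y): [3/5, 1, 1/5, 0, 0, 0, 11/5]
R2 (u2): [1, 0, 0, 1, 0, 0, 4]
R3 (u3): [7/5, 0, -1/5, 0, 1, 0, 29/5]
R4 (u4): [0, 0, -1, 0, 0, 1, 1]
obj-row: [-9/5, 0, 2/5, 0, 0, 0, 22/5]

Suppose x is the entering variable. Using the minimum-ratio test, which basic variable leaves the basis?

y

Column x entries and ratios — y: (11/5)/(3/5) = 11/3; u2: 4/1 = 4; u3: (29/5)/(7/5) = 29/7; u4: 0 ≤ 0, skip.
Smallest ratio is 11/3 in the row of y, so y leaves.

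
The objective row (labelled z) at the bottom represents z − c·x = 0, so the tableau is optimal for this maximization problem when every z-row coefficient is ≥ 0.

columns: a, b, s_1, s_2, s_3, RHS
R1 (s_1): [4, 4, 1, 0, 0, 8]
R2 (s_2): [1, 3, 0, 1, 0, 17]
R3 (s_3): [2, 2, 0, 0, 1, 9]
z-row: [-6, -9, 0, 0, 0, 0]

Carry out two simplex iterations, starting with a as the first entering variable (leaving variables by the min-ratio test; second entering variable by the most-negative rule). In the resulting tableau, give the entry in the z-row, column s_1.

9/4

Ratio test on column a — row 1: 8/4 = 2; row 2: 17/1 = 17; row 3: 9/2 = 9/2. Minimum is 2 at row 1 (s_1 leaves); pivot element 4.
Divide row 1 by 4; eliminate column a from the other rows.
Second iteration: most negative z-row entry is -3 in column b, so b enters.
Ratio test on column b — row 1: 2/1 = 2; row 2: 15/2 = 15/2; row 3: entry 0 ≤ 0. Minimum is 2 at row 1 (a leaves); pivot element 1.
Divide row 1 by 1; eliminate column b from the other rows.
After both pivots, the entry at the z-row, column s_1 is 9/4.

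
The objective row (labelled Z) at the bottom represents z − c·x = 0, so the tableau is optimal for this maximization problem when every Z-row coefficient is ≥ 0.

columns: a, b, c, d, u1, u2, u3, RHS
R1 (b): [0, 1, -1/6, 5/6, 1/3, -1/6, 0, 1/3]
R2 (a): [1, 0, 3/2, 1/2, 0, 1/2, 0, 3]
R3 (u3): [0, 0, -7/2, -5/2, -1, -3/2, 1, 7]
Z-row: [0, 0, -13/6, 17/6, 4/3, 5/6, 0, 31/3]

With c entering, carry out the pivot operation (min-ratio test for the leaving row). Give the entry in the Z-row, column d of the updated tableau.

Ratio test on column c — row 1: entry -1/6 ≤ 0; row 2: 3/(3/2) = 2; row 3: entry -7/2 ≤ 0. Minimum is 2 at row 2 (a leaves); pivot element 3/2.
Divide row 2 by 3/2; eliminate column c from the other rows.
Z-row update in column d: 17/6 − (-13/6)·(1/3) = 32/9.

32/9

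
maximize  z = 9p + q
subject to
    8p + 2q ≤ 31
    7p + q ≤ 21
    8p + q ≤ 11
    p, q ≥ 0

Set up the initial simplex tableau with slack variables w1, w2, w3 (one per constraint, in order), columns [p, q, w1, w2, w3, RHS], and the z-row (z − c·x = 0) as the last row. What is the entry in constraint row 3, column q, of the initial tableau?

1

Constraint 3 has coefficient 1 on q.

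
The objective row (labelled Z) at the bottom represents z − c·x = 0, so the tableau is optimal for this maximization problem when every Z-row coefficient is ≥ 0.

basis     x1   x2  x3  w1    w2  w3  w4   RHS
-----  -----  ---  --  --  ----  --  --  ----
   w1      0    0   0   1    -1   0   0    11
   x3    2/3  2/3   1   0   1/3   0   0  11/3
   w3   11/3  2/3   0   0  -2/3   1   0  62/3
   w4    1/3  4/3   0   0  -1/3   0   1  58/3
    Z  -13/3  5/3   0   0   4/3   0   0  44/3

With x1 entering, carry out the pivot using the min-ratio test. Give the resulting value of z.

77/2

Ratio test on column x1 — row 1: entry 0 ≤ 0; row 2: (11/3)/(2/3) = 11/2; row 3: (62/3)/(11/3) = 62/11; row 4: (58/3)/(1/3) = 58. Minimum is 11/2 at row 2 (x3 leaves); pivot element 2/3.
Pivot on row 2; the Z-row RHS becomes 44/3 − (-13/3)·(11/2) = 77/2.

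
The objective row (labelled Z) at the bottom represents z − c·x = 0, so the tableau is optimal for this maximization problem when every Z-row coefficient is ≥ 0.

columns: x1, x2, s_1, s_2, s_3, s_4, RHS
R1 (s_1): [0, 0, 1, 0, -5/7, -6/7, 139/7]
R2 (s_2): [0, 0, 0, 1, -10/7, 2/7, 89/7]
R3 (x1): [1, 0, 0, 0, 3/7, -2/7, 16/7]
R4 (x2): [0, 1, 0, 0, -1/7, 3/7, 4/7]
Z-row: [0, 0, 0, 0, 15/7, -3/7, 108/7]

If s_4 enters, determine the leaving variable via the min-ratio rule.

Column s_4 entries and ratios — s_1: -6/7 ≤ 0, skip; s_2: (89/7)/(2/7) = 89/2; x1: -2/7 ≤ 0, skip; x2: (4/7)/(3/7) = 4/3.
Smallest ratio is 4/3 in the row of x2, so x2 leaves.

x2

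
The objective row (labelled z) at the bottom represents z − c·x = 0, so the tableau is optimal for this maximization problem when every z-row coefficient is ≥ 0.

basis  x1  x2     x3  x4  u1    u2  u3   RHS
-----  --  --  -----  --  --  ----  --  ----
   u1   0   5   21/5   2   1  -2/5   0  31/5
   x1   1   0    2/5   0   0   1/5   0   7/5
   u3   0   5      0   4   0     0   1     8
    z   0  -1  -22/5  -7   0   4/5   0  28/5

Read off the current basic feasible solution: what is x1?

7/5

x1 is basic (row 2); its value is the RHS of that row, 7/5.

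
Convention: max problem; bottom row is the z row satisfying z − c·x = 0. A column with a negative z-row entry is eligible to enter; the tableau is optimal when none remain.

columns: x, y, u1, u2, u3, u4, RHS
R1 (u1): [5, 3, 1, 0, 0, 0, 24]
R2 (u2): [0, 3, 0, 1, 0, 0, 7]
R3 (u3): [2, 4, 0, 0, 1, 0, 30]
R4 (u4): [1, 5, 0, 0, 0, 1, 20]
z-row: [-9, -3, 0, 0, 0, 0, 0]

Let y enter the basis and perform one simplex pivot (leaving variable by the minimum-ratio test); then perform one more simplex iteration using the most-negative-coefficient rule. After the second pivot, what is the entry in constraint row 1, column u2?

-1/5

Ratio test on column y — row 1: 24/3 = 8; row 2: 7/3 = 7/3; row 3: 30/4 = 15/2; row 4: 20/5 = 4. Minimum is 7/3 at row 2 (u2 leaves); pivot element 3.
Divide row 2 by 3; eliminate column y from the other rows.
Second iteration: most negative z-row entry is -9 in column x, so x enters.
Ratio test on column x — row 1: 17/5 = 17/5; row 2: entry 0 ≤ 0; row 3: (62/3)/2 = 31/3; row 4: (25/3)/1 = 25/3. Minimum is 17/5 at row 1 (u1 leaves); pivot element 5.
Divide row 1 by 5; eliminate column x from the other rows.
After both pivots, the entry at constraint row 1, column u2 is -1/5.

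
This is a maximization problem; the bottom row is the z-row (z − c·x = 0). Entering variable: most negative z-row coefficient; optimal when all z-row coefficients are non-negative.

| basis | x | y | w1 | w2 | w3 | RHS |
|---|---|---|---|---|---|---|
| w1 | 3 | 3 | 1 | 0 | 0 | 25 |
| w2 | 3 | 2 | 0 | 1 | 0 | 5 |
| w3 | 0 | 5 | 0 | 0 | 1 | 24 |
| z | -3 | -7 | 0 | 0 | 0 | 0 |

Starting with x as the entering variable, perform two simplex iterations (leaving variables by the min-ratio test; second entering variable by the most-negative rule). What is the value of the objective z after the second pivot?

35/2

Ratio test on column x — row 1: 25/3 = 25/3; row 2: 5/3 = 5/3; row 3: entry 0 ≤ 0. Minimum is 5/3 at row 2 (w2 leaves); pivot element 3.
Pivot on row 2; the z-row RHS becomes 0 − (-3)·(5/3) = 5.
Next entering variable (most negative z-row entry -5): y.
Ratio test on column y — row 1: 20/1 = 20; row 2: (5/3)/(2/3) = 5/2; row 3: 24/5 = 24/5. Minimum is 5/2 at row 2 (x leaves); pivot element 2/3.
After the second pivot the z-row RHS is 5 − (-5)·(5/2) = 35/2.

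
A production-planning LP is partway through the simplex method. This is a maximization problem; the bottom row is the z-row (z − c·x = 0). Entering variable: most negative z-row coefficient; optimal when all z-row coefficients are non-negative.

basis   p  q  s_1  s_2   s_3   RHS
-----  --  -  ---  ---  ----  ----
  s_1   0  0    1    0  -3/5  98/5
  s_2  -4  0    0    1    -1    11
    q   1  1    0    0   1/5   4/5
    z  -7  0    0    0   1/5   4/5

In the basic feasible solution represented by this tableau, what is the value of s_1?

98/5

s_1 is basic (row 1); its value is the RHS of that row, 98/5.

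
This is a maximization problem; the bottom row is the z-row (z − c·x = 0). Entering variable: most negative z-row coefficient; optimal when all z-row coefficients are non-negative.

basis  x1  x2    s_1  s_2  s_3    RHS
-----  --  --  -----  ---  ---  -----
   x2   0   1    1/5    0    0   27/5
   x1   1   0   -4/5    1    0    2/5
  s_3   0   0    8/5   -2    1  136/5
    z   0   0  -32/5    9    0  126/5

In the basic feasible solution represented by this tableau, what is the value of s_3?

s_3 is basic (row 3); its value is the RHS of that row, 136/5.

136/5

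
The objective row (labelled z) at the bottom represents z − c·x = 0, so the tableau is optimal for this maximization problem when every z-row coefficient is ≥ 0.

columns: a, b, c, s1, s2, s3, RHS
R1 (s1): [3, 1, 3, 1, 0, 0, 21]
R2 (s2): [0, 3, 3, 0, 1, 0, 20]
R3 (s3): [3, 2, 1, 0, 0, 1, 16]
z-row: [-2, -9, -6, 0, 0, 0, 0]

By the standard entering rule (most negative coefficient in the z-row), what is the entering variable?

Negative z-row entries: a: -2, b: -9, c: -6.
The most negative is -9 in column b, so b enters.

b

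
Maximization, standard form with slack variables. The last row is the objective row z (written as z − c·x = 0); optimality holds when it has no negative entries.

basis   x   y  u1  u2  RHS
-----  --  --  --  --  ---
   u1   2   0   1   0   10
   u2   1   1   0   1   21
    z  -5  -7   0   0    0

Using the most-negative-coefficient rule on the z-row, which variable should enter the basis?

y

Negative z-row entries: x: -5, y: -7.
The most negative is -7 in column y, so y enters.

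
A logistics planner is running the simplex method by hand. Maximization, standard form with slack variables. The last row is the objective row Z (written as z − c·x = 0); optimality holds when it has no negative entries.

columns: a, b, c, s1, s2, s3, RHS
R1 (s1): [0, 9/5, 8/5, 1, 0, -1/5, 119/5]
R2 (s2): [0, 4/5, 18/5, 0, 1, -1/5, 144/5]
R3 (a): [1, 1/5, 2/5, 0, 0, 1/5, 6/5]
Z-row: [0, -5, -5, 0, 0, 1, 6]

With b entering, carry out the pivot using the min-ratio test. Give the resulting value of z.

36

Ratio test on column b — row 1: (119/5)/(9/5) = 119/9; row 2: (144/5)/(4/5) = 36; row 3: (6/5)/(1/5) = 6. Minimum is 6 at row 3 (a leaves); pivot element 1/5.
Pivot on row 3; the Z-row RHS becomes 6 − (-5)·6 = 36.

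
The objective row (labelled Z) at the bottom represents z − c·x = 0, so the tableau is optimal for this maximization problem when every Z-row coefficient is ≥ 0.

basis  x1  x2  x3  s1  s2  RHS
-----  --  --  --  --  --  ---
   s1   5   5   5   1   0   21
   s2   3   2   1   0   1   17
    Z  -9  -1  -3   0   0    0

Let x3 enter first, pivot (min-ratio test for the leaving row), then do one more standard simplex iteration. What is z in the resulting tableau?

Ratio test on column x3 — row 1: 21/5 = 21/5; row 2: 17/1 = 17. Minimum is 21/5 at row 1 (s1 leaves); pivot element 5.
Pivot on row 1; the Z-row RHS becomes 0 − (-3)·(21/5) = 63/5.
Next entering variable (most negative Z-row entry -6): x1.
Ratio test on column x1 — row 1: (21/5)/1 = 21/5; row 2: (64/5)/2 = 32/5. Minimum is 21/5 at row 1 (x3 leaves); pivot element 1.
After the second pivot the Z-row RHS is 63/5 − (-6)·(21/5) = 189/5.

189/5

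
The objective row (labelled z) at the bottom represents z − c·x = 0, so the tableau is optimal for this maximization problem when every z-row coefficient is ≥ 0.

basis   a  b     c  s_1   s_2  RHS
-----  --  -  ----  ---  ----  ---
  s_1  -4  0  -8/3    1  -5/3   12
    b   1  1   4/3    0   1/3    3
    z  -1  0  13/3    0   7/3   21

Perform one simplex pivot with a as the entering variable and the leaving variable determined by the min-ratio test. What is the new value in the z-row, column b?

1

Ratio test on column a — row 1: entry -4 ≤ 0; row 2: 3/1 = 3. Minimum is 3 at row 2 (b leaves); pivot element 1.
Divide row 2 by 1; eliminate column a from the other rows.
z-row update in column b: 0 − (-1)·1 = 1.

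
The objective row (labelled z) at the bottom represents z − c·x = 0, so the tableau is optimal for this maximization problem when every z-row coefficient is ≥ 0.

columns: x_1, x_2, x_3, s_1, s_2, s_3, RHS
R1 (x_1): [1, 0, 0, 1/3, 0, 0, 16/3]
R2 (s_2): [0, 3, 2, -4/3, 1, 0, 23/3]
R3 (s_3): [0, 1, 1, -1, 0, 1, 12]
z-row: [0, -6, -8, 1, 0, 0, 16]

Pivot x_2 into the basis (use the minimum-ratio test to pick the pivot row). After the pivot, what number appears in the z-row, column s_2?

2

Ratio test on column x_2 — row 1: entry 0 ≤ 0; row 2: (23/3)/3 = 23/9; row 3: 12/1 = 12. Minimum is 23/9 at row 2 (s_2 leaves); pivot element 3.
Divide row 2 by 3; eliminate column x_2 from the other rows.
z-row update in column s_2: 0 − (-6)·(1/3) = 2.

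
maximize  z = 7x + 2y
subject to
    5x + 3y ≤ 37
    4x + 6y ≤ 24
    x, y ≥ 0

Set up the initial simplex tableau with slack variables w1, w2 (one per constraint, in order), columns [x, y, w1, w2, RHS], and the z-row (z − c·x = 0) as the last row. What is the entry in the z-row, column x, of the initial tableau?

The z-row carries the negated objective coefficients: the x entry is -7.

-7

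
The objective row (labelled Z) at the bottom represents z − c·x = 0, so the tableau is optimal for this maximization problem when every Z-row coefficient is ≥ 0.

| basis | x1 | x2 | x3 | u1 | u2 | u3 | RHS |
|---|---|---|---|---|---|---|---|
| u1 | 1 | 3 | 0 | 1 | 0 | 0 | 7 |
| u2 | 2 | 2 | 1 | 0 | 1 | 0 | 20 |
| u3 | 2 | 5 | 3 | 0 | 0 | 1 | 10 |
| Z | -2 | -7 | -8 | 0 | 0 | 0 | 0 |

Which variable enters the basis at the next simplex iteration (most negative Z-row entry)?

Negative Z-row entries: x1: -2, x2: -7, x3: -8.
The most negative is -8 in column x3, so x3 enters.

x3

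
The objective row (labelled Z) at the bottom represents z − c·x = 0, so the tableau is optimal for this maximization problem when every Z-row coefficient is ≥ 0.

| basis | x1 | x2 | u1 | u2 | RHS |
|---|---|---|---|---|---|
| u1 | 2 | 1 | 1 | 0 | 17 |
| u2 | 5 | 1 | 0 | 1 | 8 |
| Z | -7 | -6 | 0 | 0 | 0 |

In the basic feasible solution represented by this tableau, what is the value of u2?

u2 is basic (row 2); its value is the RHS of that row, 8.

8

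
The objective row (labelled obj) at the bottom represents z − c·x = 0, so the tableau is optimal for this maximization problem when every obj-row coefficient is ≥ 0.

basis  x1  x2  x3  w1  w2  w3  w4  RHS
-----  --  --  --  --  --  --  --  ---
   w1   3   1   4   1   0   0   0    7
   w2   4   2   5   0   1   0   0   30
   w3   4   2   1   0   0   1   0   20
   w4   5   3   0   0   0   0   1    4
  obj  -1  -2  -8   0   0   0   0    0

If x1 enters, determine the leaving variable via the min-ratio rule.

Column x1 entries and ratios — w1: 7/3 = 7/3; w2: 30/4 = 15/2; w3: 20/4 = 5; w4: 4/5 = 4/5.
Smallest ratio is 4/5 in the row of w4, so w4 leaves.

w4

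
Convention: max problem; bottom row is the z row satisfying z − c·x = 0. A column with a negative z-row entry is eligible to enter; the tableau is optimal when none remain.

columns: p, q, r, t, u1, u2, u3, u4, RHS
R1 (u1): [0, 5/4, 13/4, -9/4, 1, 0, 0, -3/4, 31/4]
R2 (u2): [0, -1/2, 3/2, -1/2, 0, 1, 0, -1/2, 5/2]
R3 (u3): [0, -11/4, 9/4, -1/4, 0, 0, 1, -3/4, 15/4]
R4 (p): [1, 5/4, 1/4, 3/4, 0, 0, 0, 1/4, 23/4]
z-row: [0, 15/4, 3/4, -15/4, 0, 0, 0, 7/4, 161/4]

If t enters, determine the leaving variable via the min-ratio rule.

Column t entries and ratios — u1: -9/4 ≤ 0, skip; u2: -1/2 ≤ 0, skip; u3: -1/4 ≤ 0, skip; p: (23/4)/(3/4) = 23/3.
Smallest ratio is 23/3 in the row of p, so p leaves.

p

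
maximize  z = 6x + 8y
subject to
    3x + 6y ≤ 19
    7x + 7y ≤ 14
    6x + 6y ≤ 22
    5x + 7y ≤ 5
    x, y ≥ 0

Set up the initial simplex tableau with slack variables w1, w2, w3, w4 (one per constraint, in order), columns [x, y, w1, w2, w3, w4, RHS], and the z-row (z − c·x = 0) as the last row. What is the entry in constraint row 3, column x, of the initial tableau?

6

Constraint 3 has coefficient 6 on x.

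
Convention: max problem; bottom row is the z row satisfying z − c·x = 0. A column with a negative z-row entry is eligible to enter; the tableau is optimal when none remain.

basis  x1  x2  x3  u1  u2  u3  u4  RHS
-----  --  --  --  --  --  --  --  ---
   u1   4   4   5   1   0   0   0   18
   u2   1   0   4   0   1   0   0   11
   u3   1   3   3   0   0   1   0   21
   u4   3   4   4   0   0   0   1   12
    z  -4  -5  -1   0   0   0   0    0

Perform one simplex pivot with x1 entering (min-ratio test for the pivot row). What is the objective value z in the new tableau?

Ratio test on column x1 — row 1: 18/4 = 9/2; row 2: 11/1 = 11; row 3: 21/1 = 21; row 4: 12/3 = 4. Minimum is 4 at row 4 (u4 leaves); pivot element 3.
Pivot on row 4; the z-row RHS becomes 0 − (-4)·4 = 16.

16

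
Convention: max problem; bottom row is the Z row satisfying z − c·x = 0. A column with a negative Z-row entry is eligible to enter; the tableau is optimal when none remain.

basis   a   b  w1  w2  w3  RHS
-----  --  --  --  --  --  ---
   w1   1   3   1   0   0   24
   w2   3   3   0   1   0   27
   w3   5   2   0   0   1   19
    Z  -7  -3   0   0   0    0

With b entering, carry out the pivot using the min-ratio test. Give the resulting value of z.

Ratio test on column b — row 1: 24/3 = 8; row 2: 27/3 = 9; row 3: 19/2 = 19/2. Minimum is 8 at row 1 (w1 leaves); pivot element 3.
Pivot on row 1; the Z-row RHS becomes 0 − (-3)·8 = 24.

24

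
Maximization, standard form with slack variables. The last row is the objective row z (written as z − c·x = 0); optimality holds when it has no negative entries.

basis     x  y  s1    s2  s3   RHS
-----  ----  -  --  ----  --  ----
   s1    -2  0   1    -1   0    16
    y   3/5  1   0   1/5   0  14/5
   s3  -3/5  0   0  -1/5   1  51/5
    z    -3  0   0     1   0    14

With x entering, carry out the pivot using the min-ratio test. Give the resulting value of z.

Ratio test on column x — row 1: entry -2 ≤ 0; row 2: (14/5)/(3/5) = 14/3; row 3: entry -3/5 ≤ 0. Minimum is 14/3 at row 2 (y leaves); pivot element 3/5.
Pivot on row 2; the z-row RHS becomes 14 − (-3)·(14/3) = 28.

28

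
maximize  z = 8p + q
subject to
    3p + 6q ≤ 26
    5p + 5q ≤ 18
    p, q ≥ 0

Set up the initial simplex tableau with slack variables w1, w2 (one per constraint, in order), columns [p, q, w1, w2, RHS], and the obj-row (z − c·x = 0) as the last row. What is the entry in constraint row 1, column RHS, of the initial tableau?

The RHS of constraint 1 is b_1 = 26.

26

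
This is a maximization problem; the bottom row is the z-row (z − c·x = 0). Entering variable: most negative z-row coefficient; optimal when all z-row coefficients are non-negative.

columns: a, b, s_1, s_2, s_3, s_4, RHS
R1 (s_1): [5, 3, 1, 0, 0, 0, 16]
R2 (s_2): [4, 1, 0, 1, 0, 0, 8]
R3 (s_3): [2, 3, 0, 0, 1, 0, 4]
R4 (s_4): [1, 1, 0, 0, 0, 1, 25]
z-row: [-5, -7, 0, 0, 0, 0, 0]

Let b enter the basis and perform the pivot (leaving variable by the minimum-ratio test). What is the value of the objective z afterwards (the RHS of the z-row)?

28/3

Ratio test on column b — row 1: 16/3 = 16/3; row 2: 8/1 = 8; row 3: 4/3 = 4/3; row 4: 25/1 = 25. Minimum is 4/3 at row 3 (s_3 leaves); pivot element 3.
Pivot on row 3; the z-row RHS becomes 0 − (-7)·(4/3) = 28/3.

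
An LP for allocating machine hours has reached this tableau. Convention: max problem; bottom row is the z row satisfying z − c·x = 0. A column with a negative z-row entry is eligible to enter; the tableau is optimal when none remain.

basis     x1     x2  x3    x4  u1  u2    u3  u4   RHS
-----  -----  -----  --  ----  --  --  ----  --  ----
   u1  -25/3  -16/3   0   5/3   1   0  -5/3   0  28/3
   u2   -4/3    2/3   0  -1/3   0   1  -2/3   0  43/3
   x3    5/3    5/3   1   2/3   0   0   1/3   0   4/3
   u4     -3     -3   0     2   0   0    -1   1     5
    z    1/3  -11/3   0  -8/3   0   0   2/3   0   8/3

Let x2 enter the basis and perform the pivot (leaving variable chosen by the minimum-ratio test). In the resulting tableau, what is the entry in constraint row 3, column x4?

2/5

Ratio test on column x2 — row 1: entry -16/3 ≤ 0; row 2: (43/3)/(2/3) = 43/2; row 3: (4/3)/(5/3) = 4/5; row 4: entry -3 ≤ 0. Minimum is 4/5 at row 3 (x3 leaves); pivot element 5/3.
Divide row 3 by 5/3; eliminate column x2 from the other rows.
In the new row 3, the x4 entry is the old entry divided by the pivot: (2/3)/(5/3) = 2/5.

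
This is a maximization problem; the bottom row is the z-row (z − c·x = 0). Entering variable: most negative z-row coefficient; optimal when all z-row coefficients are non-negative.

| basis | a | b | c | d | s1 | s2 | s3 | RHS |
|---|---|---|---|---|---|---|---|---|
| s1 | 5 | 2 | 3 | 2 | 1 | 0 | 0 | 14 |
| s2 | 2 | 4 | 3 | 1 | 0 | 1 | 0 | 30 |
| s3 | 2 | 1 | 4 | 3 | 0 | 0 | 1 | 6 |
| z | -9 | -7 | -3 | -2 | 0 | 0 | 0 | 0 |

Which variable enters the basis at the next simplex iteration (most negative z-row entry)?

a

Negative z-row entries: a: -9, b: -7, c: -3, d: -2.
The most negative is -9 in column a, so a enters.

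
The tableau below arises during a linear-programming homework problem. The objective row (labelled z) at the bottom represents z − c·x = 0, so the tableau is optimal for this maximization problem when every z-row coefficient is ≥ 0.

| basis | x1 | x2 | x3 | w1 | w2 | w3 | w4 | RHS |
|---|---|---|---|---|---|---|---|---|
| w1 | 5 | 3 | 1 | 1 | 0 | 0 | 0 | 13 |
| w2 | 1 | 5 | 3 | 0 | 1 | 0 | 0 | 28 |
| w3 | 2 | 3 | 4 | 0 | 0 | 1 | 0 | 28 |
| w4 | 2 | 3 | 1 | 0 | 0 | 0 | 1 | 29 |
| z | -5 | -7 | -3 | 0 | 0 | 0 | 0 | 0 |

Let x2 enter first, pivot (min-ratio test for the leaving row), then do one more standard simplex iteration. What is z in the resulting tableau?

67/2

Ratio test on column x2 — row 1: 13/3 = 13/3; row 2: 28/5 = 28/5; row 3: 28/3 = 28/3; row 4: 29/3 = 29/3. Minimum is 13/3 at row 1 (w1 leaves); pivot element 3.
Pivot on row 1; the z-row RHS becomes 0 − (-7)·(13/3) = 91/3.
Next entering variable (most negative z-row entry -2/3): x3.
Ratio test on column x3 — row 1: (13/3)/(1/3) = 13; row 2: (19/3)/(4/3) = 19/4; row 3: 15/3 = 5; row 4: entry 0 ≤ 0. Minimum is 19/4 at row 2 (w2 leaves); pivot element 4/3.
After the second pivot the z-row RHS is 91/3 − (-2/3)·(19/4) = 67/2.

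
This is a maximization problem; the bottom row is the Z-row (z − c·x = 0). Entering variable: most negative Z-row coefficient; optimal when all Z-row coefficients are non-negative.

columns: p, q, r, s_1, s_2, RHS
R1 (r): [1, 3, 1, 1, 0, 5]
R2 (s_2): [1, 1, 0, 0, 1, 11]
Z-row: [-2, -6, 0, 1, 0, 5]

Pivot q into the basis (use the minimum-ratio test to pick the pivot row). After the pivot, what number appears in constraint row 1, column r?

Ratio test on column q — row 1: 5/3 = 5/3; row 2: 11/1 = 11. Minimum is 5/3 at row 1 (r leaves); pivot element 3.
Divide row 1 by 3; eliminate column q from the other rows.
In the new row 1, the r entry is the old entry divided by the pivot: 1/3 = 1/3.

1/3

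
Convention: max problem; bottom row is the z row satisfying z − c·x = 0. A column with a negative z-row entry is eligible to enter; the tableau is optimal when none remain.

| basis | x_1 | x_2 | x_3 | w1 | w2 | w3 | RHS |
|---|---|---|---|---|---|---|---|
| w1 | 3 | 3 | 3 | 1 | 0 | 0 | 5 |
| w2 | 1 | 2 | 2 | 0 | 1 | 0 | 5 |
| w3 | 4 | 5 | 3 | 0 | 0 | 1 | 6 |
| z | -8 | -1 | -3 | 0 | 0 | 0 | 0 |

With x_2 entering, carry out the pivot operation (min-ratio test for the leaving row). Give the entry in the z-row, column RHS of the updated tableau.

Ratio test on column x_2 — row 1: 5/3 = 5/3; row 2: 5/2 = 5/2; row 3: 6/5 = 6/5. Minimum is 6/5 at row 3 (w3 leaves); pivot element 5.
Divide row 3 by 5; eliminate column x_2 from the other rows.
z-row update in column RHS: 0 − (-1)·(6/5) = 6/5.

6/5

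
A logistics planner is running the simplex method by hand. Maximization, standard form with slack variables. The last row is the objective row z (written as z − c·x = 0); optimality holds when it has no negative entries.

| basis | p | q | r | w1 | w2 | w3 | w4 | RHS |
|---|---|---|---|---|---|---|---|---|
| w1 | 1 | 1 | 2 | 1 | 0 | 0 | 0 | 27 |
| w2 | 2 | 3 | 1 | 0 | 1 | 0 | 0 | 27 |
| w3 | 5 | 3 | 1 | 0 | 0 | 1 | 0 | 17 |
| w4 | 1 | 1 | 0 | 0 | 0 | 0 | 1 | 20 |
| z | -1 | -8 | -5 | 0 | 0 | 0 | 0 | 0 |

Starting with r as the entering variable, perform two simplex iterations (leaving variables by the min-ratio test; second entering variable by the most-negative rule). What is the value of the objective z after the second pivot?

Ratio test on column r — row 1: 27/2 = 27/2; row 2: 27/1 = 27; row 3: 17/1 = 17; row 4: entry 0 ≤ 0. Minimum is 27/2 at row 1 (w1 leaves); pivot element 2.
Pivot on row 1; the z-row RHS becomes 0 − (-5)·(27/2) = 135/2.
Next entering variable (most negative z-row entry -11/2): q.
Ratio test on column q — row 1: (27/2)/(1/2) = 27; row 2: (27/2)/(5/2) = 27/5; row 3: (7/2)/(5/2) = 7/5; row 4: 20/1 = 20. Minimum is 7/5 at row 3 (w3 leaves); pivot element 5/2.
After the second pivot the z-row RHS is 135/2 − (-11/2)·(7/5) = 376/5.

376/5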